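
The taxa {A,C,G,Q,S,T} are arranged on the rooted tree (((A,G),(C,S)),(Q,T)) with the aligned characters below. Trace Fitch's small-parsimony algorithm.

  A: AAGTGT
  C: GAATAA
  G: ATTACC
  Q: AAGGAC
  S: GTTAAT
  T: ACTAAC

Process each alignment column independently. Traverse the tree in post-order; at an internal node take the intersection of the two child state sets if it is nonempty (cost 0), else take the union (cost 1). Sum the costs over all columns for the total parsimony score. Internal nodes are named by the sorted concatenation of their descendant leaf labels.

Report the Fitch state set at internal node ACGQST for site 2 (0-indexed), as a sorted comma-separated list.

[col 0] AG: children A:{A}, G:{A} ∩→ {A}; cost 0
[col 0] CS: children C:{G}, S:{G} ∩→ {G}; cost 0
[col 0] ACGS: children AG:{A}, CS:{G} ∪→ {A,G}; cost 1
[col 0] QT: children Q:{A}, T:{A} ∩→ {A}; cost 0
[col 0] ACGQST: children ACGS:{A,G}, QT:{A} ∩→ {A}; cost 0
[col 1] AG: children A:{A}, G:{T} ∪→ {A,T}; cost 1
[col 1] CS: children C:{A}, S:{T} ∪→ {A,T}; cost 1
[col 1] ACGS: children AG:{A,T}, CS:{A,T} ∩→ {A,T}; cost 0
[col 1] QT: children Q:{A}, T:{C} ∪→ {A,C}; cost 1
[col 1] ACGQST: children ACGS:{A,T}, QT:{A,C} ∩→ {A}; cost 0
[col 2] AG: children A:{G}, G:{T} ∪→ {G,T}; cost 1
[col 2] CS: children C:{A}, S:{T} ∪→ {A,T}; cost 1
[col 2] ACGS: children AG:{G,T}, CS:{A,T} ∩→ {T}; cost 0
[col 2] QT: children Q:{G}, T:{T} ∪→ {G,T}; cost 1
[col 2] ACGQST: children ACGS:{T}, QT:{G,T} ∩→ {T}; cost 0
[col 3] AG: children A:{T}, G:{A} ∪→ {A,T}; cost 1
[col 3] CS: children C:{T}, S:{A} ∪→ {A,T}; cost 1
[col 3] ACGS: children AG:{A,T}, CS:{A,T} ∩→ {A,T}; cost 0
[col 3] QT: children Q:{G}, T:{A} ∪→ {A,G}; cost 1
[col 3] ACGQST: children ACGS:{A,T}, QT:{A,G} ∩→ {A}; cost 0
[col 4] AG: children A:{G}, G:{C} ∪→ {C,G}; cost 1
[col 4] CS: children C:{A}, S:{A} ∩→ {A}; cost 0
[col 4] ACGS: children AG:{C,G}, CS:{A} ∪→ {A,C,G}; cost 1
[col 4] QT: children Q:{A}, T:{A} ∩→ {A}; cost 0
[col 4] ACGQST: children ACGS:{A,C,G}, QT:{A} ∩→ {A}; cost 0
[col 5] AG: children A:{T}, G:{C} ∪→ {C,T}; cost 1
[col 5] CS: children C:{A}, S:{T} ∪→ {A,T}; cost 1
[col 5] ACGS: children AG:{C,T}, CS:{A,T} ∩→ {T}; cost 0
[col 5] QT: children Q:{C}, T:{C} ∩→ {C}; cost 0
[col 5] ACGQST: children ACGS:{T}, QT:{C} ∪→ {C,T}; cost 1
per-site changes: [1, 3, 3, 3, 2, 3]; total = 15

T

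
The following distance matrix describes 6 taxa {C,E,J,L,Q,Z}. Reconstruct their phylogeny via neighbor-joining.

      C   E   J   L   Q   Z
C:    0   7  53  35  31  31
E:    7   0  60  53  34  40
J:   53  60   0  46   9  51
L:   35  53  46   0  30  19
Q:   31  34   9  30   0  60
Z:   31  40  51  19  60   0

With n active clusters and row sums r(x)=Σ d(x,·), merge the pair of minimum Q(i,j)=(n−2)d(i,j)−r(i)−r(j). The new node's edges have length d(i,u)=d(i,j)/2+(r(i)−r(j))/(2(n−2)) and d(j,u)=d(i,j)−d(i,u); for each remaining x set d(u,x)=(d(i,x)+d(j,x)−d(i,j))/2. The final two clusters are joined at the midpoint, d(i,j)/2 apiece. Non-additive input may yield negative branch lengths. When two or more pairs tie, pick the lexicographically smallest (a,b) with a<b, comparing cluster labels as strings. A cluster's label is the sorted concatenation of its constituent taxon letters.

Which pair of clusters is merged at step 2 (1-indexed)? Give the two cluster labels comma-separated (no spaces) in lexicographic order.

1. join J+Q (d=9, Q=-347) ⇒ JQ; edges |J|=91/8, |Q|=-19/8
  updated: d(C,JQ)=75/2, d(E,JQ)=85/2, d(JQ,L)=67/2, d(JQ,Z)=51
2. join C+E (d=7, Q=-232) ⇒ CE; edges |C|=-11/6, |E|=53/6
  updated: d(CE,JQ)=73/2, d(CE,L)=81/2, d(CE,Z)=32
3. join CE+JQ (d=73/2, Q=-157) ⇒ CEJQ; edges |CE|=61/4, |JQ|=85/4
  updated: d(CEJQ,L)=75/4, d(CEJQ,Z)=93/4
4. join CEJQ+L (d=75/4, Q=-61) ⇒ CEJLQ; edges |CEJQ|=23/2, |L|=29/4
  updated: d(CEJLQ,Z)=47/4
5. join CEJLQ+Z (d=47/4) ⇒ CEJLQZ; edges |CEJLQ|=47/8, |Z|=47/8
final tree: ((((C:-11/6,E:53/6):61/4,(J:91/8,Q:-19/8):85/4):23/2,L:29/4):47/8,Z:47/8)
total length: 83

C,E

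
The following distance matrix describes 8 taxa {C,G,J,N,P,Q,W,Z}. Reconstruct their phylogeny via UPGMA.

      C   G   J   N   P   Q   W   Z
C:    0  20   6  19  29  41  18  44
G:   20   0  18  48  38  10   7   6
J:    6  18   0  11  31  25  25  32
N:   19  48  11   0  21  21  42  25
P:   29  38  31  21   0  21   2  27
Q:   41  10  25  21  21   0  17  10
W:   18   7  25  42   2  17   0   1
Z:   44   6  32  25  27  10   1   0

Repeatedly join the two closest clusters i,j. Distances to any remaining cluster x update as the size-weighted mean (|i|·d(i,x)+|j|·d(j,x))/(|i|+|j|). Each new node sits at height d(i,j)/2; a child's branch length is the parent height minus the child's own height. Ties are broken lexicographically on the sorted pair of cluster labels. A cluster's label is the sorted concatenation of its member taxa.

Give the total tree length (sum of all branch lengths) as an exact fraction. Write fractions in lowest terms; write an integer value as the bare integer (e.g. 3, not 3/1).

243/4

iteration 1: select W,Z (d=1); attach at lengths (1/2, 1/2); label the merged cluster WZ
  updated: d(C,WZ)=31, d(G,WZ)=13/2, d(J,WZ)=57/2, d(N,WZ)=67/2, d(P,WZ)=29/2, d(Q,WZ)=27/2
iteration 2: select C,J (d=6); attach at lengths (3, 3); label the merged cluster CJ
  updated: d(CJ,G)=19, d(CJ,N)=15, d(CJ,P)=30, d(CJ,Q)=33, d(CJ,WZ)=119/4
iteration 3: select G,WZ (d=13/2); attach at lengths (13/4, 11/4); label the merged cluster GWZ
  updated: d(CJ,GWZ)=157/6, d(GWZ,N)=115/3, d(GWZ,P)=67/3, d(GWZ,Q)=37/3
iteration 4: select GWZ,Q (d=37/3); attach at lengths (35/12, 37/6); label the merged cluster GQWZ
  updated: d(CJ,GQWZ)=223/8, d(GQWZ,N)=34, d(GQWZ,P)=22
iteration 5: select CJ,N (d=15); attach at lengths (9/2, 15/2); label the merged cluster CJN
  updated: d(CJN,GQWZ)=359/12, d(CJN,P)=27
iteration 6: select GQWZ,P (d=22); attach at lengths (29/6, 11); label the merged cluster GPQWZ
  updated: d(CJN,GPQWZ)=88/3
iteration 7: select CJN,GPQWZ (d=88/3); attach at lengths (43/6, 11/3); label the merged cluster CGJNPQWZ
final tree: (((C:3,J:3):9/2,N:15/2):43/6,(((G:13/4,(W:1/2,Z:1/2):11/4):35/12,Q:37/6):29/6,P:11):11/3)
total length: 243/4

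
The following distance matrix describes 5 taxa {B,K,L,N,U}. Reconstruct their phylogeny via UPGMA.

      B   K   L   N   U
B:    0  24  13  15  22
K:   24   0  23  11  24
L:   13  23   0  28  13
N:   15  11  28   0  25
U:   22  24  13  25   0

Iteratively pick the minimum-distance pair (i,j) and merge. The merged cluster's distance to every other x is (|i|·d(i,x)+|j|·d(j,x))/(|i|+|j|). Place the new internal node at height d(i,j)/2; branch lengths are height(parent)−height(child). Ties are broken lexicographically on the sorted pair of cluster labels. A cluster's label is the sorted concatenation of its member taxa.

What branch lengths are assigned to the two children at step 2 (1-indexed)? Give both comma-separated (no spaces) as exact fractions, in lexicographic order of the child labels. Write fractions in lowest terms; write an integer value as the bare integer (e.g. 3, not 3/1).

step 1: merge (K,N) at d=11; branch lengths K→11/2, N→11/2; new cluster KN
  updated: d(B,KN)=39/2, d(KN,L)=51/2, d(KN,U)=49/2
step 2: merge (B,L) at d=13; branch lengths B→13/2, L→13/2; new cluster BL
  updated: d(BL,KN)=45/2, d(BL,U)=35/2
step 3: merge (BL,U) at d=35/2; branch lengths BL→9/4, U→35/4; new cluster BLU
  updated: d(BLU,KN)=139/6
step 4: merge (BLU,KN) at d=139/6; branch lengths BLU→17/6, KN→73/12; new cluster BKLNU
final tree: (((B:13/2,L:13/2):9/4,U:35/4):17/6,(K:11/2,N:11/2):73/12)
total length: 527/12

13/2,13/2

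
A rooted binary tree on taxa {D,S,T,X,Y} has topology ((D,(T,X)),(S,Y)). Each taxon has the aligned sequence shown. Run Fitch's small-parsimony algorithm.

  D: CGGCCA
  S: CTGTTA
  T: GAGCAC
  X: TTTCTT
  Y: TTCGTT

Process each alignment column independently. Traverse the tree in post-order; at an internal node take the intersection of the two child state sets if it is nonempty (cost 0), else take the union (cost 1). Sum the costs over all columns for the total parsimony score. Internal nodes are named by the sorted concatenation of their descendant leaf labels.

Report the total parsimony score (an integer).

[col 0] TX: children T:{G}, X:{T} ∪→ {G,T}; cost 1
[col 0] DTX: children D:{C}, TX:{G,T} ∪→ {C,G,T}; cost 1
[col 0] SY: children S:{C}, Y:{T} ∪→ {C,T}; cost 1
[col 0] DSTXY: children DTX:{C,G,T}, SY:{C,T} ∩→ {C,T}; cost 0
[col 1] TX: children T:{A}, X:{T} ∪→ {A,T}; cost 1
[col 1] DTX: children D:{G}, TX:{A,T} ∪→ {A,G,T}; cost 1
[col 1] SY: children S:{T}, Y:{T} ∩→ {T}; cost 0
[col 1] DSTXY: children DTX:{A,G,T}, SY:{T} ∩→ {T}; cost 0
[col 2] TX: children T:{G}, X:{T} ∪→ {G,T}; cost 1
[col 2] DTX: children D:{G}, TX:{G,T} ∩→ {G}; cost 0
[col 2] SY: children S:{G}, Y:{C} ∪→ {C,G}; cost 1
[col 2] DSTXY: children DTX:{G}, SY:{C,G} ∩→ {G}; cost 0
[col 3] TX: children T:{C}, X:{C} ∩→ {C}; cost 0
[col 3] DTX: children D:{C}, TX:{C} ∩→ {C}; cost 0
[col 3] SY: children S:{T}, Y:{G} ∪→ {G,T}; cost 1
[col 3] DSTXY: children DTX:{C}, SY:{G,T} ∪→ {C,G,T}; cost 1
[col 4] TX: children T:{A}, X:{T} ∪→ {A,T}; cost 1
[col 4] DTX: children D:{C}, TX:{A,T} ∪→ {A,C,T}; cost 1
[col 4] SY: children S:{T}, Y:{T} ∩→ {T}; cost 0
[col 4] DSTXY: children DTX:{A,C,T}, SY:{T} ∩→ {T}; cost 0
[col 5] TX: children T:{C}, X:{T} ∪→ {C,T}; cost 1
[col 5] DTX: children D:{A}, TX:{C,T} ∪→ {A,C,T}; cost 1
[col 5] SY: children S:{A}, Y:{T} ∪→ {A,T}; cost 1
[col 5] DSTXY: children DTX:{A,C,T}, SY:{A,T} ∩→ {A,T}; cost 0
per-site changes: [3, 2, 2, 2, 2, 3]; total = 14

14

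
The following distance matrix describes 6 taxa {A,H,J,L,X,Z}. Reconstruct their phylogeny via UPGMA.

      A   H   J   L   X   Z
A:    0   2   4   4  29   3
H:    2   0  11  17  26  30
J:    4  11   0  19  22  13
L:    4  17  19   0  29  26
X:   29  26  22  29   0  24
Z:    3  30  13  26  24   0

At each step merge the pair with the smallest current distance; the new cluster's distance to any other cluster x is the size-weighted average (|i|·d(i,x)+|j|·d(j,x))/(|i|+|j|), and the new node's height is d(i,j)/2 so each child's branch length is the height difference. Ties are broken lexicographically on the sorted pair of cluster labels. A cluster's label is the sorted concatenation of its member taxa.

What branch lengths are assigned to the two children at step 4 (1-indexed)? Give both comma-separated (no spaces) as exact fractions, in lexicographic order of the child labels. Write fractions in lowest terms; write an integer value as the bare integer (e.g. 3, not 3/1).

step 1: merge (A,H) at d=2; branch lengths A→1, H→1; new cluster AH
  updated: d(AH,J)=15/2, d(AH,L)=21/2, d(AH,X)=55/2, d(AH,Z)=33/2
step 2: merge (AH,J) at d=15/2; branch lengths AH→11/4, J→15/4; new cluster AHJ
  updated: d(AHJ,L)=40/3, d(AHJ,X)=77/3, d(AHJ,Z)=46/3
step 3: merge (AHJ,L) at d=40/3; branch lengths AHJ→35/12, L→20/3; new cluster AHJL
  updated: d(AHJL,X)=53/2, d(AHJL,Z)=18
step 4: merge (AHJL,Z) at d=18; branch lengths AHJL→7/3, Z→9; new cluster AHJLZ
  updated: d(AHJLZ,X)=26
step 5: merge (AHJLZ,X) at d=26; branch lengths AHJLZ→4, X→13; new cluster AHJLXZ
final tree: (((((A:1,H:1):11/4,J:15/4):35/12,L:20/3):7/3,Z:9):4,X:13)
total length: 557/12

7/3,9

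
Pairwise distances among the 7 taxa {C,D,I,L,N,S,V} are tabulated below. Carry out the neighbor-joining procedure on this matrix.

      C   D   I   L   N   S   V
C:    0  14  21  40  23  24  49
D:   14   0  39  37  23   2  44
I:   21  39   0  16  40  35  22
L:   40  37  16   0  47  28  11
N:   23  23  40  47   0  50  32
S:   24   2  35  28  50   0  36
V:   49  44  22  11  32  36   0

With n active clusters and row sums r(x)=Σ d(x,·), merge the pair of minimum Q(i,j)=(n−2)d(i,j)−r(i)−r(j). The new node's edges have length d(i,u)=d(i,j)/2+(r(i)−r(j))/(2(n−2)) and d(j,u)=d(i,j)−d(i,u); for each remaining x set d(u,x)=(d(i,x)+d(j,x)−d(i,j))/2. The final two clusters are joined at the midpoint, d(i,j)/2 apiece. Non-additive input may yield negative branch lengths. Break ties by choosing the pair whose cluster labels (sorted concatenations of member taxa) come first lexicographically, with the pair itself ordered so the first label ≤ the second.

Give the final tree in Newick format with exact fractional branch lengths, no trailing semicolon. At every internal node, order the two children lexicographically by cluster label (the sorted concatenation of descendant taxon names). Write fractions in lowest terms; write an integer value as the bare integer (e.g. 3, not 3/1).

(((C:165/32,(D:-3/5,S:13/5):411/32):91/32,(I:139/24,(L:73/16,V:103/16):185/24):411/32):557/64,N:557/64)

1. join D+S (d=2, Q=-324) ⇒ DS; edges |D|=-3/5, |S|=13/5
  updated: d(C,DS)=18, d(DS,I)=36, d(DS,L)=63/2, d(DS,N)=71/2, d(DS,V)=39
2. join L+V (d=11, Q=-509/2) ⇒ LV; edges |L|=73/16, |V|=103/16
  updated: d(C,LV)=39, d(DS,LV)=119/4, d(I,LV)=27/2, d(LV,N)=34
3. join I+LV (d=27/2, Q=-745/4) ⇒ ILV; edges |I|=139/24, |LV|=185/24
  updated: d(C,ILV)=93/4, d(DS,ILV)=209/8, d(ILV,N)=121/4
4. join C+DS (d=18, Q=-863/8) ⇒ CDS; edges |C|=165/32, |DS|=411/32
  updated: d(CDS,ILV)=251/16, d(CDS,N)=81/4
5. join CDS+ILV (d=251/16, Q=-1059/16) ⇒ CDILSV; edges |CDS|=91/32, |ILV|=411/32
  updated: d(CDILSV,N)=557/32
6. join CDILSV+N (d=557/32) ⇒ CDILNSV; edges |CDILSV|=557/64, |N|=557/64
final tree: (((C:165/32,(D:-3/5,S:13/5):411/32):91/32,(I:139/24,(L:73/16,V:103/16):185/24):411/32):557/64,N:557/64)
total length: 2483/32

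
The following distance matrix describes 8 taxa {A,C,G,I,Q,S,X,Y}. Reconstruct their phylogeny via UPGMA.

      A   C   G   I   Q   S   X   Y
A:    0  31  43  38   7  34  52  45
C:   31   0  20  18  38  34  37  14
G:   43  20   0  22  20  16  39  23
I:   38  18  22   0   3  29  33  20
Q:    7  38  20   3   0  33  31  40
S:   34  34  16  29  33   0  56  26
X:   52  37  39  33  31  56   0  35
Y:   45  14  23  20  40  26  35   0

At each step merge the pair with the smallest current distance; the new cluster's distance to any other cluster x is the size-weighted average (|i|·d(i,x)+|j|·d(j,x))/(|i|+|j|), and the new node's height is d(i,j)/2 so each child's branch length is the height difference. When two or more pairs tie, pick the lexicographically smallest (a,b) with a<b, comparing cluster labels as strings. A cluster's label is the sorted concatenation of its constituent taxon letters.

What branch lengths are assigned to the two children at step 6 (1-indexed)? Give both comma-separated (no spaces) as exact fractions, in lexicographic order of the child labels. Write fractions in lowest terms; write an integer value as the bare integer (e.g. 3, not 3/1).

103/24,8/3

step 1: merge (I,Q) at d=3; branch lengths I→3/2, Q→3/2; new cluster IQ
  updated: d(A,IQ)=45/2, d(C,IQ)=28, d(G,IQ)=21, d(IQ,S)=31, d(IQ,X)=32, d(IQ,Y)=30
step 2: merge (C,Y) at d=14; branch lengths C→7, Y→7; new cluster CY
  updated: d(A,CY)=38, d(CY,G)=43/2, d(CY,IQ)=29, d(CY,S)=30, d(CY,X)=36
step 3: merge (G,S) at d=16; branch lengths G→8, S→8; new cluster GS
  updated: d(A,GS)=77/2, d(CY,GS)=103/4, d(GS,IQ)=26, d(GS,X)=95/2
step 4: merge (A,IQ) at d=45/2; branch lengths A→45/4, IQ→39/4; new cluster AIQ
  updated: d(AIQ,CY)=32, d(AIQ,GS)=181/6, d(AIQ,X)=116/3
step 5: merge (CY,GS) at d=103/4; branch lengths CY→47/8, GS→39/8; new cluster CGSY
  updated: d(AIQ,CGSY)=373/12, d(CGSY,X)=167/4
step 6: merge (AIQ,CGSY) at d=373/12; branch lengths AIQ→103/24, CGSY→8/3; new cluster ACGIQSY
  updated: d(ACGIQSY,X)=283/7
step 7: merge (ACGIQSY,X) at d=283/7; branch lengths ACGIQSY→785/168, X→283/14; new cluster ACGIQSXY
final tree: (((A:45/4,(I:3/2,Q:3/2):39/4):103/24,((C:7,Y:7):47/8,(G:8,S:8):39/8):8/3):785/168,X:283/14)
total length: 4057/42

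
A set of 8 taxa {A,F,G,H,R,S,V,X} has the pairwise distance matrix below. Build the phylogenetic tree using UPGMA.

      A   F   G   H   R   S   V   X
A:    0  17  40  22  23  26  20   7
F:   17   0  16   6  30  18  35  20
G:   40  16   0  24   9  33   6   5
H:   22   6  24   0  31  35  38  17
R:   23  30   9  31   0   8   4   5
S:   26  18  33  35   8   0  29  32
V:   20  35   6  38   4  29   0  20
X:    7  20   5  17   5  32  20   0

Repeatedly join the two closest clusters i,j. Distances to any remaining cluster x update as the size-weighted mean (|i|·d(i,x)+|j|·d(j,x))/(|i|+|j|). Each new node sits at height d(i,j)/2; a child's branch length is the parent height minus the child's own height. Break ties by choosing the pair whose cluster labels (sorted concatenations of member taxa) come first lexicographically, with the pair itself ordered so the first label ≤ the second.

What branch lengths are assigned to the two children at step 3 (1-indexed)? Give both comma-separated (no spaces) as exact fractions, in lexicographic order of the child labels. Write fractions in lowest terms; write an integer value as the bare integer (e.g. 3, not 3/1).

iteration 1: select R,V (d=4); attach at lengths (2, 2); label the merged cluster RV
  updated: d(A,RV)=43/2, d(F,RV)=65/2, d(G,RV)=15/2, d(H,RV)=69/2, d(RV,S)=37/2, d(RV,X)=25/2
iteration 2: select G,X (d=5); attach at lengths (5/2, 5/2); label the merged cluster GX
  updated: d(A,GX)=47/2, d(F,GX)=18, d(GX,H)=41/2, d(GX,RV)=10, d(GX,S)=65/2
iteration 3: select F,H (d=6); attach at lengths (3, 3); label the merged cluster FH
  updated: d(A,FH)=39/2, d(FH,GX)=77/4, d(FH,RV)=67/2, d(FH,S)=53/2
iteration 4: select GX,RV (d=10); attach at lengths (5/2, 3); label the merged cluster GRVX
  updated: d(A,GRVX)=45/2, d(FH,GRVX)=211/8, d(GRVX,S)=51/2
iteration 5: select A,FH (d=39/2); attach at lengths (39/4, 27/4); label the merged cluster AFH
  updated: d(AFH,GRVX)=301/12, d(AFH,S)=79/3
iteration 6: select AFH,GRVX (d=301/12); attach at lengths (67/24, 181/24); label the merged cluster AFGHRVX
  updated: d(AFGHRVX,S)=181/7
iteration 7: select AFGHRVX,S (d=181/7); attach at lengths (65/168, 181/14); label the merged cluster AFGHRSVX
final tree: (((A:39/4,(F:3,H:3):27/4):67/24,((G:5/2,X:5/2):5/2,(R:2,V:2):3):181/24):65/168,S:181/14)
total length: 10189/168

3,3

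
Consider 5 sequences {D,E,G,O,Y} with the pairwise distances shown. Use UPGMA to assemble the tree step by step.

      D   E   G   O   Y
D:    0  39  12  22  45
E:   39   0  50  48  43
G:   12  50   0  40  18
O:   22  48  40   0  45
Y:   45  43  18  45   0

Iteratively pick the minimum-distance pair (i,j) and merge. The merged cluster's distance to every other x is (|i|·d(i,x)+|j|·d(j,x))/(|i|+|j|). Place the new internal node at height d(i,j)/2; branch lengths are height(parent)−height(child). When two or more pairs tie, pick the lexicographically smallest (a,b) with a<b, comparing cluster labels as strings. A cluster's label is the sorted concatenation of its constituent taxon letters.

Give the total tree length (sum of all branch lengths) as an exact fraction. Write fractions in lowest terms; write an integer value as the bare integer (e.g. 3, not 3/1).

iteration 1: select D,G (d=12); attach at lengths (6, 6); label the merged cluster DG
  updated: d(DG,E)=89/2, d(DG,O)=31, d(DG,Y)=63/2
iteration 2: select DG,O (d=31); attach at lengths (19/2, 31/2); label the merged cluster DGO
  updated: d(DGO,E)=137/3, d(DGO,Y)=36
iteration 3: select DGO,Y (d=36); attach at lengths (5/2, 18); label the merged cluster DGOY
  updated: d(DGOY,E)=45
iteration 4: select DGOY,E (d=45); attach at lengths (9/2, 45/2); label the merged cluster DEGOY
final tree: ((((D:6,G:6):19/2,O:31/2):5/2,Y:18):9/2,E:45/2)
total length: 169/2

169/2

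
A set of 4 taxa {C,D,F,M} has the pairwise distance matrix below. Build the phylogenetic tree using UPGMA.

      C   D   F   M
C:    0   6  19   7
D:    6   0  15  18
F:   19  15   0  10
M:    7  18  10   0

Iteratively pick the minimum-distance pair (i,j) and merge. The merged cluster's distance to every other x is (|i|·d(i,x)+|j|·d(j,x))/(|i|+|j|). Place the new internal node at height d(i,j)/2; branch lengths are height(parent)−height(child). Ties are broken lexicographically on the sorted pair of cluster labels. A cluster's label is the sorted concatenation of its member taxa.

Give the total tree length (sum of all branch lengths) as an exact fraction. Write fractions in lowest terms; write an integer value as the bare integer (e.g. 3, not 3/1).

iteration 1: select C,D (d=6); attach at lengths (3, 3); label the merged cluster CD
  updated: d(CD,F)=17, d(CD,M)=25/2
iteration 2: select F,M (d=10); attach at lengths (5, 5); label the merged cluster FM
  updated: d(CD,FM)=59/4
iteration 3: select CD,FM (d=59/4); attach at lengths (35/8, 19/8); label the merged cluster CDFM
final tree: ((C:3,D:3):35/8,(F:5,M:5):19/8)
total length: 91/4

91/4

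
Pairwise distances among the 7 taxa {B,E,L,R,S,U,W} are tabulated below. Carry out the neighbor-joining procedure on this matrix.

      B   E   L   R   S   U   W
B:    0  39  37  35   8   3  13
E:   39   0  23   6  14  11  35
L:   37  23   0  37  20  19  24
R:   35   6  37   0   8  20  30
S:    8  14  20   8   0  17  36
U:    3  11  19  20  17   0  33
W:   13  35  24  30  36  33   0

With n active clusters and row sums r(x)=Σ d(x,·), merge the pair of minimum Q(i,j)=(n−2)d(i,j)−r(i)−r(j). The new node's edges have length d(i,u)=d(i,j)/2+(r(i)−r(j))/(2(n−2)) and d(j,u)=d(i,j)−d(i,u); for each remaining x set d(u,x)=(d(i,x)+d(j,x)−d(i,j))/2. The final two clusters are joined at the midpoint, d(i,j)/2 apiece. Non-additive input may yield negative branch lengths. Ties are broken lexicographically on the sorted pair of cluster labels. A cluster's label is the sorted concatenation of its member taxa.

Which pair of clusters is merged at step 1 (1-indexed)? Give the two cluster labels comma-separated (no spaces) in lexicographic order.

B,W

step 1: merge (B,W) at d=13, Q=-241; branch lengths B→29/10, W→101/10; new cluster BW
  updated: d(BW,E)=61/2, d(BW,L)=24, d(BW,R)=26, d(BW,S)=31/2, d(BW,U)=23/2
step 2: merge (E,R) at d=6, Q=-315/2; branch lengths E→23/16, R→73/16; new cluster ER
  updated: d(BW,ER)=101/4, d(ER,L)=27, d(ER,S)=8, d(ER,U)=25/2
step 3: merge (ER,S) at d=8, Q=-437/4; branch lengths ER→145/24, S→47/24; new cluster ERS
  updated: d(BW,ERS)=131/8, d(ERS,L)=39/2, d(ERS,U)=43/4
step 4: merge (BW,U) at d=23/2, Q=-561/8; branch lengths BW→269/32, U→99/32; new cluster BUW
  updated: d(BUW,ERS)=125/16, d(BUW,L)=63/4
step 5: merge (BUW,ERS) at d=125/16, Q=-689/16; branch lengths BUW→65/32, ERS→185/32; new cluster BERSUW
  updated: d(BERSUW,L)=439/32
step 6: merge (BERSUW,L) at d=439/32; branch lengths BERSUW→439/64, L→439/64; new cluster BELRSUW
final tree: ((((B:29/10,W:101/10):269/32,U:99/32):65/32,((E:23/16,R:73/16):145/24,S:47/24):185/32):439/64,L:439/64)
total length: 1921/32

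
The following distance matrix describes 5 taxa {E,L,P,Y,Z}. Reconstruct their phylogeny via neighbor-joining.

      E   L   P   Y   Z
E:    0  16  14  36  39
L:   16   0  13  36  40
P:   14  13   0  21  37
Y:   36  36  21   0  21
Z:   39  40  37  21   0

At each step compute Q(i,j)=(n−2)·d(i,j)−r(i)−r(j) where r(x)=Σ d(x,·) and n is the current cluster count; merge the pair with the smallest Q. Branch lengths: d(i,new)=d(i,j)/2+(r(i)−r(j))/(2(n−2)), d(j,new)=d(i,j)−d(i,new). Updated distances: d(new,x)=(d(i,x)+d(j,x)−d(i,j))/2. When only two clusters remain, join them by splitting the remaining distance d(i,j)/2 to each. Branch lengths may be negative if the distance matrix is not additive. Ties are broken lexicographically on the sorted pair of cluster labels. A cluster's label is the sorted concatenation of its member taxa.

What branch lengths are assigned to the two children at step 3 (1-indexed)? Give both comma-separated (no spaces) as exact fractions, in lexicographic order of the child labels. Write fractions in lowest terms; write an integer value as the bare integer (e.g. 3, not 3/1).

25/8,19/8

1. join Y+Z (d=21, Q=-188) ⇒ YZ; edges |Y|=20/3, |Z|=43/3
  updated: d(E,YZ)=27, d(L,YZ)=55/2, d(P,YZ)=37/2
2. join E+L (d=16, Q=-163/2) ⇒ EL; edges |E|=65/8, |L|=63/8
  updated: d(EL,P)=11/2, d(EL,YZ)=77/4
3. join EL+P (d=11/2, Q=-173/4) ⇒ ELP; edges |EL|=25/8, |P|=19/8
  updated: d(ELP,YZ)=129/8
4. join ELP+YZ (d=129/8) ⇒ ELPYZ; edges |ELP|=129/16, |YZ|=129/16
final tree: (((E:65/8,L:63/8):25/8,P:19/8):129/16,(Y:20/3,Z:43/3):129/16)
total length: 469/8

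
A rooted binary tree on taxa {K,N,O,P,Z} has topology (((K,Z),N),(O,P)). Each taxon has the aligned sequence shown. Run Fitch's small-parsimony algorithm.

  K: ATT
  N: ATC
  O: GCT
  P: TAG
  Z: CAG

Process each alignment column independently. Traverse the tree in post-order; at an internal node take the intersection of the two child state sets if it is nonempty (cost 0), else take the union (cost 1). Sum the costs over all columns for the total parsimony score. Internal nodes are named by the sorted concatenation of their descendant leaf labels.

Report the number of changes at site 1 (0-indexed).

3

[col 0] KZ: children K:{A}, Z:{C} ∪→ {A,C}; cost 1
[col 0] KNZ: children KZ:{A,C}, N:{A} ∩→ {A}; cost 0
[col 0] OP: children O:{G}, P:{T} ∪→ {G,T}; cost 1
[col 0] KNOPZ: children KNZ:{A}, OP:{G,T} ∪→ {A,G,T}; cost 1
[col 1] KZ: children K:{T}, Z:{A} ∪→ {A,T}; cost 1
[col 1] KNZ: children KZ:{A,T}, N:{T} ∩→ {T}; cost 0
[col 1] OP: children O:{C}, P:{A} ∪→ {A,C}; cost 1
[col 1] KNOPZ: children KNZ:{T}, OP:{A,C} ∪→ {A,C,T}; cost 1
[col 2] KZ: children K:{T}, Z:{G} ∪→ {G,T}; cost 1
[col 2] KNZ: children KZ:{G,T}, N:{C} ∪→ {C,G,T}; cost 1
[col 2] OP: children O:{T}, P:{G} ∪→ {G,T}; cost 1
[col 2] KNOPZ: children KNZ:{C,G,T}, OP:{G,T} ∩→ {G,T}; cost 0
per-site changes: [3, 3, 3]; total = 9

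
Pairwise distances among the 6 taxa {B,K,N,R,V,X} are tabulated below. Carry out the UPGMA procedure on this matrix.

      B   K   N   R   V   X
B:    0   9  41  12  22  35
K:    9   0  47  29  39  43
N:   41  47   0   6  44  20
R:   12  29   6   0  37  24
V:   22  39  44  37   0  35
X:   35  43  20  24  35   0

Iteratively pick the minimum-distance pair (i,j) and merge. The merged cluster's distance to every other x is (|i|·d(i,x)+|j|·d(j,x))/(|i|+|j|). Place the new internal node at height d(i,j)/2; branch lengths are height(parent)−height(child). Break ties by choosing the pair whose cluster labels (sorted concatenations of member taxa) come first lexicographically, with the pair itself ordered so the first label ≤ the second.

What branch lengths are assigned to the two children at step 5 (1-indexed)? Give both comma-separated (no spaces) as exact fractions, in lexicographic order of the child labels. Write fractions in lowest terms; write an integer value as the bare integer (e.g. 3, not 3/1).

97/36,125/18

iteration 1: select N,R (d=6); attach at lengths (3, 3); label the merged cluster NR
  updated: d(B,NR)=53/2, d(K,NR)=38, d(NR,V)=81/2, d(NR,X)=22
iteration 2: select B,K (d=9); attach at lengths (9/2, 9/2); label the merged cluster BK
  updated: d(BK,NR)=129/4, d(BK,V)=61/2, d(BK,X)=39
iteration 3: select NR,X (d=22); attach at lengths (8, 11); label the merged cluster NRX
  updated: d(BK,NRX)=69/2, d(NRX,V)=116/3
iteration 4: select BK,V (d=61/2); attach at lengths (43/4, 61/4); label the merged cluster BKV
  updated: d(BKV,NRX)=323/9
iteration 5: select BKV,NRX (d=323/9); attach at lengths (97/36, 125/18); label the merged cluster BKNRVX
final tree: (((B:9/2,K:9/2):43/4,V:61/4):97/36,((N:3,R:3):8,X:11):125/18)
total length: 2507/36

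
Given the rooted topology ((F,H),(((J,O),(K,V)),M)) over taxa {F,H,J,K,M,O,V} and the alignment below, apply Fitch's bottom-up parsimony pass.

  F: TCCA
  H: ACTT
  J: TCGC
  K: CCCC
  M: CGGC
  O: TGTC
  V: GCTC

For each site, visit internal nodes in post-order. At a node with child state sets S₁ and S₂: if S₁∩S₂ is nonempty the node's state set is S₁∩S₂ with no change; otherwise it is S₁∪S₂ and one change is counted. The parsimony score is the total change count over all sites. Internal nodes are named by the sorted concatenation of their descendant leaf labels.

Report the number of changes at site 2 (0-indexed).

4

site 0, node FH: F={T} ∪ H={A} → {A,T} (+1)
site 0, node JO: J={T} ∩ O={T} → {T} (+0)
site 0, node KV: K={C} ∪ V={G} → {C,G} (+1)
site 0, node JKOV: JO={T} ∪ KV={C,G} → {C,G,T} (+1)
site 0, node JKMOV: JKOV={C,G,T} ∩ M={C} → {C} (+0)
site 0, node FHJKMOV: FH={A,T} ∪ JKMOV={C} → {A,C,T} (+1)
site 1, node FH: F={C} ∩ H={C} → {C} (+0)
site 1, node JO: J={C} ∪ O={G} → {C,G} (+1)
site 1, node KV: K={C} ∩ V={C} → {C} (+0)
site 1, node JKOV: JO={C,G} ∩ KV={C} → {C} (+0)
site 1, node JKMOV: JKOV={C} ∪ M={G} → {C,G} (+1)
site 1, node FHJKMOV: FH={C} ∩ JKMOV={C,G} → {C} (+0)
site 2, node FH: F={C} ∪ H={T} → {C,T} (+1)
site 2, node JO: J={G} ∪ O={T} → {G,T} (+1)
site 2, node KV: K={C} ∪ V={T} → {C,T} (+1)
site 2, node JKOV: JO={G,T} ∩ KV={C,T} → {T} (+0)
site 2, node JKMOV: JKOV={T} ∪ M={G} → {G,T} (+1)
site 2, node FHJKMOV: FH={C,T} ∩ JKMOV={G,T} → {T} (+0)
site 3, node FH: F={A} ∪ H={T} → {A,T} (+1)
site 3, node JO: J={C} ∩ O={C} → {C} (+0)
site 3, node KV: K={C} ∩ V={C} → {C} (+0)
site 3, node JKOV: JO={C} ∩ KV={C} → {C} (+0)
site 3, node JKMOV: JKOV={C} ∩ M={C} → {C} (+0)
site 3, node FHJKMOV: FH={A,T} ∪ JKMOV={C} → {A,C,T} (+1)
per-site changes: [4, 2, 4, 2]; total = 12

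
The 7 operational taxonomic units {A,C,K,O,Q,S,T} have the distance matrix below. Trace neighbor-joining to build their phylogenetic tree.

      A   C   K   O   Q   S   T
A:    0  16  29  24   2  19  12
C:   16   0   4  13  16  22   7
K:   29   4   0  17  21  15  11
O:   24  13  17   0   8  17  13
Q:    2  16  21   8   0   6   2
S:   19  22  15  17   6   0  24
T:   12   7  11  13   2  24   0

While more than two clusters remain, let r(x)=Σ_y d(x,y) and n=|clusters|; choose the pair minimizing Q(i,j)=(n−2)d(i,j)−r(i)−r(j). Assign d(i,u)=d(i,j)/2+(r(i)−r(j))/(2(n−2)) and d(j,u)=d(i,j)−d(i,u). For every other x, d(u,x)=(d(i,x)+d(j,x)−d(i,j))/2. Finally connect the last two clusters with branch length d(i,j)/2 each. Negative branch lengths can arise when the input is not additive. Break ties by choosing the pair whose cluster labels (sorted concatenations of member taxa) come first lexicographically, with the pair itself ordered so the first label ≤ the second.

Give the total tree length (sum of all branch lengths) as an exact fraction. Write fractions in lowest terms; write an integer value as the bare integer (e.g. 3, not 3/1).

151/4

iteration 1: select C,K (d=4, Q=-155); attach at lengths (1/10, 39/10); label the merged cluster CK
  updated: d(A,CK)=41/2, d(CK,O)=13, d(CK,Q)=33/2, d(CK,S)=33/2, d(CK,T)=7
iteration 2: select A,Q (d=2, Q=-104); attach at lengths (51/8, -35/8); label the merged cluster AQ
  updated: d(AQ,CK)=35/2, d(AQ,O)=15, d(AQ,S)=23/2, d(AQ,T)=6
iteration 3: select AQ,S (d=23/2, Q=-169/2); attach at lengths (31/12, 107/12); label the merged cluster AQS
  updated: d(AQS,CK)=45/4, d(AQS,O)=41/4, d(AQS,T)=37/4
iteration 4: select AQS,O (d=41/4, Q=-93/2); attach at lengths (15/4, 13/2); label the merged cluster AOQS
  updated: d(AOQS,CK)=7, d(AOQS,T)=6
iteration 5: select AOQS,CK (d=7, Q=-20); attach at lengths (3, 4); label the merged cluster ACKOQS
  updated: d(ACKOQS,T)=3
iteration 6: select ACKOQS,T (d=3); attach at lengths (3/2, 3/2); label the merged cluster ACKOQST
final tree: (((((A:51/8,Q:-35/8):31/12,S:107/12):15/4,O:13/2):3,(C:1/10,K:39/10):4):3/2,T:3/2)
total length: 151/4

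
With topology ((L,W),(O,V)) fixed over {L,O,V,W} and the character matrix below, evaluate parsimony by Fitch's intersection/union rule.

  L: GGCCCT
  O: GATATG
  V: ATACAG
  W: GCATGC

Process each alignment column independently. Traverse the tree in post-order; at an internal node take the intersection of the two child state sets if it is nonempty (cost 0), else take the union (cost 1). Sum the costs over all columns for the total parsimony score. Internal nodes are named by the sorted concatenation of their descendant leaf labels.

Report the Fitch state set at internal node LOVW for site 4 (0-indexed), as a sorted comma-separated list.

site 0, node LW: L={G} ∩ W={G} → {G} (+0)
site 0, node OV: O={G} ∪ V={A} → {A,G} (+1)
site 0, node LOVW: LW={G} ∩ OV={A,G} → {G} (+0)
site 1, node LW: L={G} ∪ W={C} → {C,G} (+1)
site 1, node OV: O={A} ∪ V={T} → {A,T} (+1)
site 1, node LOVW: LW={C,G} ∪ OV={A,T} → {A,C,G,T} (+1)
site 2, node LW: L={C} ∪ W={A} → {A,C} (+1)
site 2, node OV: O={T} ∪ V={A} → {A,T} (+1)
site 2, node LOVW: LW={A,C} ∩ OV={A,T} → {A} (+0)
site 3, node LW: L={C} ∪ W={T} → {C,T} (+1)
site 3, node OV: O={A} ∪ V={C} → {A,C} (+1)
site 3, node LOVW: LW={C,T} ∩ OV={A,C} → {C} (+0)
site 4, node LW: L={C} ∪ W={G} → {C,G} (+1)
site 4, node OV: O={T} ∪ V={A} → {A,T} (+1)
site 4, node LOVW: LW={C,G} ∪ OV={A,T} → {A,C,G,T} (+1)
site 5, node LW: L={T} ∪ W={C} → {C,T} (+1)
site 5, node OV: O={G} ∩ V={G} → {G} (+0)
site 5, node LOVW: LW={C,T} ∪ OV={G} → {C,G,T} (+1)
per-site changes: [1, 3, 2, 2, 3, 2]; total = 13

A,C,G,T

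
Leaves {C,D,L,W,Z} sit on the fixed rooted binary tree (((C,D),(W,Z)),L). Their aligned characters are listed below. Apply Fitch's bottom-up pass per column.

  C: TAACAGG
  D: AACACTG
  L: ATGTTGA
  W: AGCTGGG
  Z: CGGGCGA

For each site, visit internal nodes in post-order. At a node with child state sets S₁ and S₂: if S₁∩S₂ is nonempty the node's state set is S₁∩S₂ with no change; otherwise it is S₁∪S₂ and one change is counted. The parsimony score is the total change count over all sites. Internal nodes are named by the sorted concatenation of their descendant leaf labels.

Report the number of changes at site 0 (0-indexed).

2

[col 0] CD: children C:{T}, D:{A} ∪→ {A,T}; cost 1
[col 0] WZ: children W:{A}, Z:{C} ∪→ {A,C}; cost 1
[col 0] CDWZ: children CD:{A,T}, WZ:{A,C} ∩→ {A}; cost 0
[col 0] CDLWZ: children CDWZ:{A}, L:{A} ∩→ {A}; cost 0
[col 1] CD: children C:{A}, D:{A} ∩→ {A}; cost 0
[col 1] WZ: children W:{G}, Z:{G} ∩→ {G}; cost 0
[col 1] CDWZ: children CD:{A}, WZ:{G} ∪→ {A,G}; cost 1
[col 1] CDLWZ: children CDWZ:{A,G}, L:{T} ∪→ {A,G,T}; cost 1
[col 2] CD: children C:{A}, D:{C} ∪→ {A,C}; cost 1
[col 2] WZ: children W:{C}, Z:{G} ∪→ {C,G}; cost 1
[col 2] CDWZ: children CD:{A,C}, WZ:{C,G} ∩→ {C}; cost 0
[col 2] CDLWZ: children CDWZ:{C}, L:{G} ∪→ {C,G}; cost 1
[col 3] CD: children C:{C}, D:{A} ∪→ {A,C}; cost 1
[col 3] WZ: children W:{T}, Z:{G} ∪→ {G,T}; cost 1
[col 3] CDWZ: children CD:{A,C}, WZ:{G,T} ∪→ {A,C,G,T}; cost 1
[col 3] CDLWZ: children CDWZ:{A,C,G,T}, L:{T} ∩→ {T}; cost 0
[col 4] CD: children C:{A}, D:{C} ∪→ {A,C}; cost 1
[col 4] WZ: children W:{G}, Z:{C} ∪→ {C,G}; cost 1
[col 4] CDWZ: children CD:{A,C}, WZ:{C,G} ∩→ {C}; cost 0
[col 4] CDLWZ: children CDWZ:{C}, L:{T} ∪→ {C,T}; cost 1
[col 5] CD: children C:{G}, D:{T} ∪→ {G,T}; cost 1
[col 5] WZ: children W:{G}, Z:{G} ∩→ {G}; cost 0
[col 5] CDWZ: children CD:{G,T}, WZ:{G} ∩→ {G}; cost 0
[col 5] CDLWZ: children CDWZ:{G}, L:{G} ∩→ {G}; cost 0
[col 6] CD: children C:{G}, D:{G} ∩→ {G}; cost 0
[col 6] WZ: children W:{G}, Z:{A} ∪→ {A,G}; cost 1
[col 6] CDWZ: children CD:{G}, WZ:{A,G} ∩→ {G}; cost 0
[col 6] CDLWZ: children CDWZ:{G}, L:{A} ∪→ {A,G}; cost 1
per-site changes: [2, 2, 3, 3, 3, 1, 2]; total = 16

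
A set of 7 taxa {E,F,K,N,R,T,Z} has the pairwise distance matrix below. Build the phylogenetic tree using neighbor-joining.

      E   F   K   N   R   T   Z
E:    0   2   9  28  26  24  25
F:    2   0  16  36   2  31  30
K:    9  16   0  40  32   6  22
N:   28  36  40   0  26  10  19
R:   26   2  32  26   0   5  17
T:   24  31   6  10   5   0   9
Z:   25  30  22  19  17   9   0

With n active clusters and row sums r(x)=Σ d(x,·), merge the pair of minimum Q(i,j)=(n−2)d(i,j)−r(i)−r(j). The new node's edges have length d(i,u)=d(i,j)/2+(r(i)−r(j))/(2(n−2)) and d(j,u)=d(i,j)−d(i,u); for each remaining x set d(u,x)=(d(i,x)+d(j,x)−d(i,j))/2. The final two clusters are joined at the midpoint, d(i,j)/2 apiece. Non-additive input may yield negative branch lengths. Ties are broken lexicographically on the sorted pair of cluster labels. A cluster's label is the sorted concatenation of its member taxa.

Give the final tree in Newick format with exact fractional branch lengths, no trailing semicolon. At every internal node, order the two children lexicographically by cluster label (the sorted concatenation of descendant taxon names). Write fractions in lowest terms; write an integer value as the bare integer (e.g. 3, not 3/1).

(((((E:7/10,F:13/10):43/8,K:49/8):333/32,R:203/32):69/32,(N:313/24,Z:143/24):89/32):-89/64,T:-89/64)

1. join E+F (d=2, Q=-221) ⇒ EF; edges |E|=7/10, |F|=13/10
  updated: d(EF,K)=23/2, d(EF,N)=31, d(EF,R)=13, d(EF,T)=53/2, d(EF,Z)=53/2
2. join EF+K (d=23/2, Q=-174) ⇒ EFK; edges |EF|=43/8, |K|=49/8
  updated: d(EFK,N)=119/4, d(EFK,R)=67/4, d(EFK,T)=21/2, d(EFK,Z)=37/2
3. join N+Z (d=19, Q=-365/4) ⇒ NZ; edges |N|=313/24, |Z|=143/24
  updated: d(EFK,NZ)=117/8, d(NZ,R)=12, d(NZ,T)=0
4. join EFK+R (d=67/4, Q=-337/8) ⇒ EFKR; edges |EFK|=333/32, |R|=203/32
  updated: d(EFKR,NZ)=79/16, d(EFKR,T)=-5/8
5. join EFKR+NZ (d=79/16, Q=-69/16) ⇒ EFKNRZ; edges |EFKR|=69/32, |NZ|=89/32
  updated: d(EFKNRZ,T)=-89/32
6. join EFKNRZ+T (d=-89/32) ⇒ EFKNRTZ; edges |EFKNRZ|=-89/64, |T|=-89/64
final tree: (((((E:7/10,F:13/10):43/8,K:49/8):333/32,R:203/32):69/32,(N:313/24,Z:143/24):89/32):-89/64,T:-89/64)
total length: 1645/32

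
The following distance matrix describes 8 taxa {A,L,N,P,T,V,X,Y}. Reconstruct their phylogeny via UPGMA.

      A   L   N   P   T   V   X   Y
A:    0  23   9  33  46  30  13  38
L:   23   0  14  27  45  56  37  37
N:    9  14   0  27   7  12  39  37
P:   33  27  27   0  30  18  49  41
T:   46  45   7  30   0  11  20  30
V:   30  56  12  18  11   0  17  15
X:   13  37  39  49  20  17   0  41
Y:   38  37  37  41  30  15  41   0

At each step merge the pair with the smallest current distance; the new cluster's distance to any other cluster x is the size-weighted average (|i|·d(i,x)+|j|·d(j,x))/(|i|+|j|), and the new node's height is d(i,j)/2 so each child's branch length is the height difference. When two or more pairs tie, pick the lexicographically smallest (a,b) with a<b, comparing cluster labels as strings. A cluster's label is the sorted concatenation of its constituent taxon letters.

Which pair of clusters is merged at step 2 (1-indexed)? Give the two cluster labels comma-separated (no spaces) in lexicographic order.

1. join N+T (d=7) ⇒ NT; edges |N|=7/2, |T|=7/2
  updated: d(A,NT)=55/2, d(L,NT)=59/2, d(NT,P)=57/2, d(NT,V)=23/2, d(NT,X)=59/2, d(NT,Y)=67/2
2. join NT+V (d=23/2) ⇒ NTV; edges |NT|=9/4, |V|=23/4
  updated: d(A,NTV)=85/3, d(L,NTV)=115/3, d(NTV,P)=25, d(NTV,X)=76/3, d(NTV,Y)=82/3
3. join A+X (d=13) ⇒ AX; edges |A|=13/2, |X|=13/2
  updated: d(AX,L)=30, d(AX,NTV)=161/6, d(AX,P)=41, d(AX,Y)=79/2
4. join NTV+P (d=25) ⇒ NPTV; edges |NTV|=27/4, |P|=25/2
  updated: d(AX,NPTV)=243/8, d(L,NPTV)=71/2, d(NPTV,Y)=123/4
5. join AX+L (d=30) ⇒ ALX; edges |AX|=17/2, |L|=15
  updated: d(ALX,NPTV)=385/12, d(ALX,Y)=116/3
6. join NPTV+Y (d=123/4) ⇒ NPTVY; edges |NPTV|=23/8, |Y|=123/8
  updated: d(ALX,NPTVY)=167/5
7. join ALX+NPTVY (d=167/5) ⇒ ALNPTVXY; edges |ALX|=17/10, |NPTVY|=53/40
final tree: (((A:13/2,X:13/2):17/2,L:15):17/10,((((N:7/2,T:7/2):9/4,V:23/4):27/4,P:25/2):23/8,Y:123/8):53/40)
total length: 3681/40

NT,V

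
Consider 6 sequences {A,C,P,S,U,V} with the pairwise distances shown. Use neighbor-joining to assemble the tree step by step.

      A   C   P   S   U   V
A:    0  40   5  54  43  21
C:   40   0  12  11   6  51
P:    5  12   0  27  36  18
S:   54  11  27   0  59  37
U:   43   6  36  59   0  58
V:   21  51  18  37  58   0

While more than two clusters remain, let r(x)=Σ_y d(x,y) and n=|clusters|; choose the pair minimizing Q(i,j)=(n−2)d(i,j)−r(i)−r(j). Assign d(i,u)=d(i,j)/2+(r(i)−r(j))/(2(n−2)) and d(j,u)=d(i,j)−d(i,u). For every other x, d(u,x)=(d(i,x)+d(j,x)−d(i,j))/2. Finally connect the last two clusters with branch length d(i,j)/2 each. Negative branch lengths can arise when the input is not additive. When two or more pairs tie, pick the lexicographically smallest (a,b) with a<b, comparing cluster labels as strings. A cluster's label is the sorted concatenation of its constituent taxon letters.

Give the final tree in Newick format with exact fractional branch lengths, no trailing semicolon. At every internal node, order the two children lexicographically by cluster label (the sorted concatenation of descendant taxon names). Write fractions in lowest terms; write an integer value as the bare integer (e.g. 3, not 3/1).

iteration 1: select C,U (d=6, Q=-298); attach at lengths (-29/4, 53/4); label the merged cluster CU
  updated: d(A,CU)=77/2, d(CU,P)=21, d(CU,S)=32, d(CU,V)=103/2
iteration 2: select CU,S (d=32, Q=-197); attach at lengths (89/6, 103/6); label the merged cluster CSU
  updated: d(A,CSU)=121/4, d(CSU,P)=8, d(CSU,V)=113/4
iteration 3: select A,V (d=21, Q=-163/2); attach at lengths (31/4, 53/4); label the merged cluster AV
  updated: d(AV,CSU)=75/4, d(AV,P)=1
iteration 4: select AV,CSU (d=75/4, Q=-111/4); attach at lengths (47/8, 103/8); label the merged cluster ACSUV
  updated: d(ACSUV,P)=-39/8
iteration 5: select ACSUV,P (d=-39/8); attach at lengths (-39/16, -39/16); label the merged cluster ACPSUV
final tree: (((A:31/4,V:53/4):47/8,((C:-29/4,U:53/4):89/6,S:103/6):103/8):-39/16,P:-39/16)
total length: 583/8

(((A:31/4,V:53/4):47/8,((C:-29/4,U:53/4):89/6,S:103/6):103/8):-39/16,P:-39/16)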